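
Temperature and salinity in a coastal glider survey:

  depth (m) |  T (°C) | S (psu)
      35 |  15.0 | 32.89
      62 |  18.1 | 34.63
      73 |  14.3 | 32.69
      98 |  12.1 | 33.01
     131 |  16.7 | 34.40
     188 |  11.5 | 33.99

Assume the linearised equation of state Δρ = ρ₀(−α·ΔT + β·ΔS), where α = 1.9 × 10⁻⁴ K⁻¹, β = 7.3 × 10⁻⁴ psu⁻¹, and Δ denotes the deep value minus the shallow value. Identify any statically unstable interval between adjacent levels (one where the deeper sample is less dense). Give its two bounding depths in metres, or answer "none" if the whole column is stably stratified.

Evaluate Δρ/ρ₀ = −αΔT + βΔS across each adjacent pair:
  35–62 m: −αΔT+βΔS = −(1.9 × 10⁻⁴)(+3.1)+(7.3 × 10⁻⁴)(+1.74) = 6.8 × 10⁻⁴ → stable
  62–73 m: −αΔT+βΔS = −(1.9 × 10⁻⁴)(-3.8)+(7.3 × 10⁻⁴)(-1.94) = -6.9 × 10⁻⁴ → UNSTABLE
  73–98 m: −αΔT+βΔS = −(1.9 × 10⁻⁴)(-2.2)+(7.3 × 10⁻⁴)(+0.32) = 6.5 × 10⁻⁴ → stable
  98–131 m: −αΔT+βΔS = −(1.9 × 10⁻⁴)(+4.6)+(7.3 × 10⁻⁴)(+1.39) = 1.4 × 10⁻⁴ → stable
  131–188 m: −αΔT+βΔS = −(1.9 × 10⁻⁴)(-5.2)+(7.3 × 10⁻⁴)(-0.41) = 6.9 × 10⁻⁴ → stable
The 62–73 m interval has Δρ < 0: lighter water underlies denser water.

62–73 m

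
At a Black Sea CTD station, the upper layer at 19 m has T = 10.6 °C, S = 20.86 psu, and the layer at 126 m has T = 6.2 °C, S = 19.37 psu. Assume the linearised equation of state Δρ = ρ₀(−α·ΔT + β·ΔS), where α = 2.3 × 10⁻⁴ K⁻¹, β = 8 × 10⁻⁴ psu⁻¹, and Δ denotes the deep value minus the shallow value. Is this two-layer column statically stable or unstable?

ΔT = 6.2 − 10.6 = -4.4 K and ΔS = 19.37 − 20.86 = -1.49 psu (deep − shallow).
−αΔT = 1.012 × 10⁻³; βΔS = -1.192 × 10⁻³; sum Δρ/ρ₀ = -1.80 × 10⁻⁴.
Δρ/ρ₀ < 0, so Δρ < 0: deeper water is lighter → statically unstable; the column would overturn.

unstable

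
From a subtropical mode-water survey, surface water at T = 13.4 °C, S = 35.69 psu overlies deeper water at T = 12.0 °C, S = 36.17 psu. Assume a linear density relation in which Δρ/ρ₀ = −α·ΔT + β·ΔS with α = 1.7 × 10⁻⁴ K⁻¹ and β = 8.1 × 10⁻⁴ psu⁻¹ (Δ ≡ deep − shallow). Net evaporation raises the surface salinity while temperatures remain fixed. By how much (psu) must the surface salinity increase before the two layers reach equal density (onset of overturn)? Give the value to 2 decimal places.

Neutral buoyancy requires −α(T_deep − T_surf) + β(S_deep − S_surf′) = 0.
S_surf′ = S_deep − (α/β)·ΔT = 36.17 − (1.7 × 10⁻⁴/8.1 × 10⁻⁴)·(-1.4) = 36.4638 psu.
Increase required: 36.4638 − 35.69 = 0.7738 psu.

0.77 psu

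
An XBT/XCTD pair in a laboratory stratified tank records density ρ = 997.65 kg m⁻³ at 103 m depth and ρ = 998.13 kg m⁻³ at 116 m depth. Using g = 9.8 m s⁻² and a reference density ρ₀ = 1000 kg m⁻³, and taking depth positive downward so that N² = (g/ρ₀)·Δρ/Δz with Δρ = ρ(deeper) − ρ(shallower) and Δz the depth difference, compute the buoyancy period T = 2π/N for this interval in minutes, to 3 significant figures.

Δρ = 998.13 − 997.65 = 0.48 kg m⁻³ over Δz = 116 − 103 = 13 m.
N² = (9.8/1000) × (0.48/13) = 3.6185 × 10⁻⁴ s⁻².
N = √(3.6185 × 10⁻⁴) = 0.019022 rad s⁻¹, so T = 2π/N = 330.31 s = 5.5052 min ≈ 5.51 min.
Since Δρ > 0 the layer is stably stratified.

5.51 min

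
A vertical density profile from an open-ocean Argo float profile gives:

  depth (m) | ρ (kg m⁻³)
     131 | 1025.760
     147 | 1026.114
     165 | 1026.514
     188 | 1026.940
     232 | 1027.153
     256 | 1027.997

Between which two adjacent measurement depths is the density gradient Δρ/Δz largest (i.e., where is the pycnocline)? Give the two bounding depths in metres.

Compute the density gradient over each adjacent pair:
  131–147 m: Δρ/Δz = 0.354/16 = 0.022 kg m⁻⁴
  147–165 m: Δρ/Δz = 0.400/18 = 0.022 kg m⁻⁴
  165–188 m: Δρ/Δz = 0.426/23 = 0.019 kg m⁻⁴
  188–232 m: Δρ/Δz = 0.213/44 = 4.8 × 10⁻³ kg m⁻⁴
  232–256 m: Δρ/Δz = 0.844/24 = 0.035 kg m⁻⁴
The largest gradient is in the 232–256 m interval — the pycnocline.

232–256 m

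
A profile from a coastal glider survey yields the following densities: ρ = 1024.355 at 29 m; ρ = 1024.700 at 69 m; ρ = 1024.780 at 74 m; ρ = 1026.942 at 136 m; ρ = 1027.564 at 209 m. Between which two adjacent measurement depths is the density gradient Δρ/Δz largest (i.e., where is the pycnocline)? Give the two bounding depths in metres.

Compute the density gradient over each adjacent pair:
  29–69 m: Δρ/Δz = 0.345/40 = 8.6 × 10⁻³ kg m⁻⁴
  69–74 m: Δρ/Δz = 0.080/5 = 0.016 kg m⁻⁴
  74–136 m: Δρ/Δz = 2.162/62 = 0.035 kg m⁻⁴
  136–209 m: Δρ/Δz = 0.622/73 = 8.5 × 10⁻³ kg m⁻⁴
The largest gradient is in the 74–136 m interval — the pycnocline.

74–136 m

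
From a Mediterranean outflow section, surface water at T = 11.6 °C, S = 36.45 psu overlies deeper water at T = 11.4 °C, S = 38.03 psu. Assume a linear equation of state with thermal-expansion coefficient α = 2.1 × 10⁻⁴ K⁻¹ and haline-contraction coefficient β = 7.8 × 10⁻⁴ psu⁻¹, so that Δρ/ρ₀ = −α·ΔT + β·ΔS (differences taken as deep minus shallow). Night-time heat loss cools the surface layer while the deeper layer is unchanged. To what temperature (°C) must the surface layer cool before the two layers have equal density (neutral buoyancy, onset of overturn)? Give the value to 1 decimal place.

Neutral buoyancy requires Δρ = 0, i.e. −α(T_deep − T_surf′) + β(S_deep − S_surf) = 0.
T_surf′ = T_deep − (β/α)·ΔS = 11.4 − (7.8 × 10⁻⁴/2.1 × 10⁻⁴)·(+1.58) = 5.531 °C.
Cooling required: 11.6 − (5.531) = 6.069 °C.

5.5 °C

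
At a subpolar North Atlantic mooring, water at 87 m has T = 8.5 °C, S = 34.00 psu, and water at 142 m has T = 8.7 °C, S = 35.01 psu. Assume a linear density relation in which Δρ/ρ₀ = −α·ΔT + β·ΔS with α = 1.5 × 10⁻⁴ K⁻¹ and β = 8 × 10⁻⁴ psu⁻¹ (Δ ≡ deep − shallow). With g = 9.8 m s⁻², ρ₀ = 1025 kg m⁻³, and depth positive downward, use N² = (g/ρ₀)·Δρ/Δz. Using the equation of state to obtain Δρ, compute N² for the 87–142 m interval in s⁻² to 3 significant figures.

ΔT = +0.2 K, ΔS = +1.01 psu (deep − shallow).
Δρ/ρ₀ = −αΔT + βΔS = -3.00 × 10⁻⁵ + 8.08 × 10⁻⁴ = 7.78 × 10⁻⁴, so Δρ ≈ 0.7974 kg m⁻³.
N² = (g/ρ₀)·Δρ/Δz = g·(Δρ/ρ₀)/Δz = 9.8 × 7.78 × 10⁻⁴ / 55 = 1.3863 × 10⁻⁴ s⁻² ≈ 1.39 × 10⁻⁴ s⁻².

1.39 × 10⁻⁴ s⁻²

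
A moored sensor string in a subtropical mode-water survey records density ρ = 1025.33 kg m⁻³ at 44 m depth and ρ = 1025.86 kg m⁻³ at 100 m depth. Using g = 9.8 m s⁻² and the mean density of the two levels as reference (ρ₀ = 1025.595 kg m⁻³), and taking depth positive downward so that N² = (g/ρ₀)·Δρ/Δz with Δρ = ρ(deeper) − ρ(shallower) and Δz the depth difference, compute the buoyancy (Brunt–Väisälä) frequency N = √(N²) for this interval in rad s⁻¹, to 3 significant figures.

Δρ = 1025.86 − 1025.33 = 0.53 kg m⁻³ over Δz = 100 − 44 = 56 m.
N² = (9.8/1025.595) × (0.53/56) = 9.0435 × 10⁻⁵ s⁻².
N = √(9.0435 × 10⁻⁵) = 9.5097 × 10⁻³ rad s⁻¹ ≈ 9.51 × 10⁻³ rad s⁻¹.

9.51 × 10⁻³ rad s⁻¹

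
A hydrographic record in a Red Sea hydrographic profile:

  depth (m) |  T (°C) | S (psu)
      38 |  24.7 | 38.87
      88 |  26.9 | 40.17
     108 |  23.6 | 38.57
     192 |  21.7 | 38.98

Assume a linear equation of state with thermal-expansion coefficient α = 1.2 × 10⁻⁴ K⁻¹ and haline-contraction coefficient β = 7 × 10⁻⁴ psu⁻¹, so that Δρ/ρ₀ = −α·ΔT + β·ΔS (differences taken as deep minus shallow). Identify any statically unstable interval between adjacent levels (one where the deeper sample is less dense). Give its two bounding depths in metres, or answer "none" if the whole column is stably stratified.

Evaluate Δρ/ρ₀ = −αΔT + βΔS across each adjacent pair:
  38–88 m: −αΔT+βΔS = −(1.2 × 10⁻⁴)(+2.2)+(7 × 10⁻⁴)(+1.30) = 6.5 × 10⁻⁴ → stable
  88–108 m: −αΔT+βΔS = −(1.2 × 10⁻⁴)(-3.3)+(7 × 10⁻⁴)(-1.60) = -7.2 × 10⁻⁴ → UNSTABLE
  108–192 m: −αΔT+βΔS = −(1.2 × 10⁻⁴)(-1.9)+(7 × 10⁻⁴)(+0.41) = 5.1 × 10⁻⁴ → stable
The 88–108 m interval has Δρ < 0: lighter water underlies denser water.

88–108 m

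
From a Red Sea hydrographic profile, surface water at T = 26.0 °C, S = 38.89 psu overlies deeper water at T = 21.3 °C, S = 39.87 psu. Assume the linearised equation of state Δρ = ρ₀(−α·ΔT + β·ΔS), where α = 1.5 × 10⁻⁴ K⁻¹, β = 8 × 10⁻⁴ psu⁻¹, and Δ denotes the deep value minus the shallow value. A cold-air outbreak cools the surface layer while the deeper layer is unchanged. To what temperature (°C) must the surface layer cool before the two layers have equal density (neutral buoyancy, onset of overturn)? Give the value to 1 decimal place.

Neutral buoyancy requires Δρ = 0, i.e. −α(T_deep − T_surf′) + β(S_deep − S_surf) = 0.
T_surf′ = T_deep − (β/α)·ΔS = 21.3 − (8 × 10⁻⁴/1.5 × 10⁻⁴)·(+0.98) = 16.073 °C.
Cooling required: 26.0 − (16.073) = 9.927 °C.

16.1 °C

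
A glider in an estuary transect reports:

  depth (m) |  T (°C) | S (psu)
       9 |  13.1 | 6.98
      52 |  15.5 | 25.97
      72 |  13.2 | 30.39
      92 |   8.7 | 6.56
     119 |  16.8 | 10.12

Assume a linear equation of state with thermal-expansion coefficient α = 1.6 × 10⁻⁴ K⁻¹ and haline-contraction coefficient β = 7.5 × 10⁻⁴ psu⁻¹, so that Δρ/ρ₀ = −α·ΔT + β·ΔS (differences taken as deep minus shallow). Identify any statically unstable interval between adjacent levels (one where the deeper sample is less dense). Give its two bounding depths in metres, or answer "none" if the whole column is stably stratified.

Evaluate Δρ/ρ₀ = −αΔT + βΔS across each adjacent pair:
  9–52 m: −αΔT+βΔS = −(1.6 × 10⁻⁴)(+2.4)+(7.5 × 10⁻⁴)(+18.99) = 0.014 → stable
  52–72 m: −αΔT+βΔS = −(1.6 × 10⁻⁴)(-2.3)+(7.5 × 10⁻⁴)(+4.42) = 3.7 × 10⁻³ → stable
  72–92 m: −αΔT+βΔS = −(1.6 × 10⁻⁴)(-4.5)+(7.5 × 10⁻⁴)(-23.83) = -0.017 → UNSTABLE
  92–119 m: −αΔT+βΔS = −(1.6 × 10⁻⁴)(+8.1)+(7.5 × 10⁻⁴)(+3.56) = 1.4 × 10⁻³ → stable
The 72–92 m interval has Δρ < 0: lighter water underlies denser water.

72–92 m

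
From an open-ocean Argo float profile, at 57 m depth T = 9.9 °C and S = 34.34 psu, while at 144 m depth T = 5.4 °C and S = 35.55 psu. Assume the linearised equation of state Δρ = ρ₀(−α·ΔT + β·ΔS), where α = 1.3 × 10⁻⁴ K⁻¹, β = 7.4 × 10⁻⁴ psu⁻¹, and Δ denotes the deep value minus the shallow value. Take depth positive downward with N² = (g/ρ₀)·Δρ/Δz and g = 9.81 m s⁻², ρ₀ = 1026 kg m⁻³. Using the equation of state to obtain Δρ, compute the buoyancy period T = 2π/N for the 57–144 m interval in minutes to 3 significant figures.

8.11 min

ΔT = -4.5 K, ΔS = +1.21 psu (deep − shallow).
Δρ/ρ₀ = −αΔT + βΔS = 5.85 × 10⁻⁴ + 8.954 × 10⁻⁴ = 1.4804 × 10⁻³, so Δρ ≈ 1.519 kg m⁻³.
N² = (g/ρ₀)·Δρ/Δz = g·(Δρ/ρ₀)/Δz = 9.81 × 1.4804 × 10⁻³ / 87 = 1.6693 × 10⁻⁴ s⁻².
N = √(1.6693 × 10⁻⁴) = 0.012920 rad s⁻¹ → T = 2π/N = 486.31 s = 8.1052 min ≈ 8.11 min.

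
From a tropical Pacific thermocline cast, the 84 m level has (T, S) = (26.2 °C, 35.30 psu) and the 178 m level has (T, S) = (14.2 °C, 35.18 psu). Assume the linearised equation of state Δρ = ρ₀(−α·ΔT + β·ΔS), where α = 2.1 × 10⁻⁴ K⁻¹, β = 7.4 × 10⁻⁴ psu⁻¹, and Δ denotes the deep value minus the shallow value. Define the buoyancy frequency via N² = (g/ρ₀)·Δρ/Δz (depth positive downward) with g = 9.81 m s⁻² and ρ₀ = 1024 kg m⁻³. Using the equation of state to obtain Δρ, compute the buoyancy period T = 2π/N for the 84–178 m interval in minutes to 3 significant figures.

ΔT = -12.0 K, ΔS = -0.12 psu (deep − shallow).
Δρ/ρ₀ = −αΔT + βΔS = 2.52 × 10⁻³ − 8.88 × 10⁻⁵ = 2.4312 × 10⁻³, so Δρ ≈ 2.490 kg m⁻³.
N² = (g/ρ₀)·Δρ/Δz = g·(Δρ/ρ₀)/Δz = 9.81 × 2.4312 × 10⁻³ / 94 = 2.5372 × 10⁻⁴ s⁻².
N = √(2.5372 × 10⁻⁴) = 0.015929 rad s⁻¹ → T = 2π/N = 394.45 s = 6.5742 min ≈ 6.57 min.

6.57 min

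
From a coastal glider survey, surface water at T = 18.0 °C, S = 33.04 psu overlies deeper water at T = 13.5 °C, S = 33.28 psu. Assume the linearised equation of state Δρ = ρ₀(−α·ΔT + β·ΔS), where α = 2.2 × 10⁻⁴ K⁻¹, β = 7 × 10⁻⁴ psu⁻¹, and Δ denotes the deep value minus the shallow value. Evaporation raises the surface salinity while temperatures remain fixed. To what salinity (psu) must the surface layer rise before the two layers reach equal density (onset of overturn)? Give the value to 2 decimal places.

34.69 psu

Neutral buoyancy requires −α(T_deep − T_surf) + β(S_deep − S_surf′) = 0.
S_surf′ = S_deep − (α/β)·ΔT = 33.28 − (2.2 × 10⁻⁴/7 × 10⁻⁴)·(-4.5) = 34.6943 psu.
Increase required: 34.6943 − 33.04 = 1.6543 psu.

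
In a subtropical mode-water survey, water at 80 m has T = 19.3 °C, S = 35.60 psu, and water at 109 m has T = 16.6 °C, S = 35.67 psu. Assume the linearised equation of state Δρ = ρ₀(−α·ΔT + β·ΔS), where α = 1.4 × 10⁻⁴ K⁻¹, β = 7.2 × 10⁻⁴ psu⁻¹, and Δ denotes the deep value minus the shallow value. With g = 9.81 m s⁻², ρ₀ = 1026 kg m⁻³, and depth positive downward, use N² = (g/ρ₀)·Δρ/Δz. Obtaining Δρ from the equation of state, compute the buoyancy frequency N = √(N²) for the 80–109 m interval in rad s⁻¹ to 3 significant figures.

ΔT = -2.7 K, ΔS = +0.07 psu (deep − shallow).
Δρ/ρ₀ = −αΔT + βΔS = 3.78 × 10⁻⁴ + 5.04 × 10⁻⁵ = 4.284 × 10⁻⁴, so Δρ ≈ 0.4395 kg m⁻³.
N² = (g/ρ₀)·Δρ/Δz = g·(Δρ/ρ₀)/Δz = 9.81 × 4.284 × 10⁻⁴ / 29 = 1.4492 × 10⁻⁴ s⁻².
N = √(1.4492 × 10⁻⁴) = 0.012038 rad s⁻¹ ≈ 0.0120 rad s⁻¹.

0.0120 rad s⁻¹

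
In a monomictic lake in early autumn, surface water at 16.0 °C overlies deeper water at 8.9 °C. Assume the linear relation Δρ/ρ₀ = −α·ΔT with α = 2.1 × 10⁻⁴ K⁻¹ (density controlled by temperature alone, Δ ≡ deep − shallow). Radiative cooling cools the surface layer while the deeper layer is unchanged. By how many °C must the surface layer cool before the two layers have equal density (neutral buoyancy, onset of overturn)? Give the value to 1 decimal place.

With temperature the only control, equal density requires T_surf′ = T_deep.
T_surf′ = 8.9 °C.
Cooling required: 16.0 − 8.9 = 7.1 °C.

7.1 °C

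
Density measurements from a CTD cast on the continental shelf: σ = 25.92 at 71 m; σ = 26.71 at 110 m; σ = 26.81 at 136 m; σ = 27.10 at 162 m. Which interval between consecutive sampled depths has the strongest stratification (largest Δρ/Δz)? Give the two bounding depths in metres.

Compute the density gradient over each adjacent pair:
  71–110 m: Δρ/Δz = 0.79/39 = 0.020 kg m⁻⁴
  110–136 m: Δρ/Δz = 0.10/26 = 3.8 × 10⁻³ kg m⁻⁴
  136–162 m: Δρ/Δz = 0.29/26 = 0.011 kg m⁻⁴
The largest gradient is in the 71–110 m interval — the pycnocline.

71–110 m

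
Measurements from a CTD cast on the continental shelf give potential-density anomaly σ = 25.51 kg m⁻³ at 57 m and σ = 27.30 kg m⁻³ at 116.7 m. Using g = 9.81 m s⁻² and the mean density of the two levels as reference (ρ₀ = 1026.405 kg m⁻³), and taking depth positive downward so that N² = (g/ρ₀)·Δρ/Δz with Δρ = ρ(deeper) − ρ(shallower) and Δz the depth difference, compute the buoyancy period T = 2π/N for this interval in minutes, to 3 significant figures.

Δρ = 1027.30 − 1025.51 = 1.79 kg m⁻³ over Δz = 116.7 − 57 = 59.7 m.
N² = (9.81/1026.405) × (1.79/59.7) = 2.8657 × 10⁻⁴ s⁻².
N = √(2.8657 × 10⁻⁴) = 0.016928 rad s⁻¹, so T = 2π/N = 371.17 s = 6.1862 min ≈ 6.19 min.

6.19 min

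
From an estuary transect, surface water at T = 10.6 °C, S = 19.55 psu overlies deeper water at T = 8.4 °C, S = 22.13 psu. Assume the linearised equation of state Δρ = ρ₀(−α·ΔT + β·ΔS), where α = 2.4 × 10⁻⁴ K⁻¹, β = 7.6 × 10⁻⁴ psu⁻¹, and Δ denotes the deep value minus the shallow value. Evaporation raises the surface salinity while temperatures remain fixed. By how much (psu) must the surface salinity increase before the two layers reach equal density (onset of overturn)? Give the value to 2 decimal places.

3.27 psu

Neutral buoyancy requires −α(T_deep − T_surf) + β(S_deep − S_surf′) = 0.
S_surf′ = S_deep − (α/β)·ΔT = 22.13 − (2.4 × 10⁻⁴/7.6 × 10⁻⁴)·(-2.2) = 22.8247 psu.
Increase required: 22.8247 − 19.55 = 3.2747 psu.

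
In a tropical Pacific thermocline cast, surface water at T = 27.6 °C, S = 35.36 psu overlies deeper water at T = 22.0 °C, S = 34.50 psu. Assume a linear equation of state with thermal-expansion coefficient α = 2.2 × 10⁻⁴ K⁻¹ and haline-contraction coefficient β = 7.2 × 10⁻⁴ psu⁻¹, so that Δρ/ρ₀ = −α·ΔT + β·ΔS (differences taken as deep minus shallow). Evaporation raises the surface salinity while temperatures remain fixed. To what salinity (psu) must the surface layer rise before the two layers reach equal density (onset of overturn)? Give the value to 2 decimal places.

36.21 psu

Neutral buoyancy requires −α(T_deep − T_surf) + β(S_deep − S_surf′) = 0.
S_surf′ = S_deep − (α/β)·ΔT = 34.50 − (2.2 × 10⁻⁴/7.2 × 10⁻⁴)·(-5.6) = 36.2111 psu.
Increase required: 36.2111 − 35.36 = 0.8511 psu.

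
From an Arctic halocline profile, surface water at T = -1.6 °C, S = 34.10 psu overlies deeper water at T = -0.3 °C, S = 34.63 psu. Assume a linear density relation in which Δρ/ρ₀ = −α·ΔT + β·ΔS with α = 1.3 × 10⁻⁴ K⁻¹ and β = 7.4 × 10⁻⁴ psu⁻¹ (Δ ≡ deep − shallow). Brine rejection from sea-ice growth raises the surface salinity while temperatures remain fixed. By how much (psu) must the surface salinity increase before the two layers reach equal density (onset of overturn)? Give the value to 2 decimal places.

0.30 psu

Neutral buoyancy requires −α(T_deep − T_surf) + β(S_deep − S_surf′) = 0.
S_surf′ = S_deep − (α/β)·ΔT = 34.63 − (1.3 × 10⁻⁴/7.4 × 10⁻⁴)·(+1.3) = 34.4016 psu.
Increase required: 34.4016 − 34.10 = 0.3016 psu.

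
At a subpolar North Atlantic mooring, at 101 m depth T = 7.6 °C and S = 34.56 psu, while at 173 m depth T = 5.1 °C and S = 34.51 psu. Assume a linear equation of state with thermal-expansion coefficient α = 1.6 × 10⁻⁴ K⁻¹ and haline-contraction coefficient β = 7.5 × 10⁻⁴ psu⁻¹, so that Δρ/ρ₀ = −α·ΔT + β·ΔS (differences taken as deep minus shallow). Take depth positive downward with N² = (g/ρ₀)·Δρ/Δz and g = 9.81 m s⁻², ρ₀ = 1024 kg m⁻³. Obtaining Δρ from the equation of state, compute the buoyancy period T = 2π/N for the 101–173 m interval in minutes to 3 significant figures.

ΔT = -2.5 K, ΔS = -0.05 psu (deep − shallow).
Δρ/ρ₀ = −αΔT + βΔS = 4.00 × 10⁻⁴ − 3.75 × 10⁻⁵ = 3.625 × 10⁻⁴, so Δρ ≈ 0.3712 kg m⁻³.
N² = (g/ρ₀)·Δρ/Δz = g·(Δρ/ρ₀)/Δz = 9.81 × 3.625 × 10⁻⁴ / 72 = 4.9391 × 10⁻⁵ s⁻².
N = √(4.9391 × 10⁻⁵) = 7.0279 × 10⁻³ rad s⁻¹ → T = 2π/N = 894.03 s = 14.900 min ≈ 14.9 min.

14.9 min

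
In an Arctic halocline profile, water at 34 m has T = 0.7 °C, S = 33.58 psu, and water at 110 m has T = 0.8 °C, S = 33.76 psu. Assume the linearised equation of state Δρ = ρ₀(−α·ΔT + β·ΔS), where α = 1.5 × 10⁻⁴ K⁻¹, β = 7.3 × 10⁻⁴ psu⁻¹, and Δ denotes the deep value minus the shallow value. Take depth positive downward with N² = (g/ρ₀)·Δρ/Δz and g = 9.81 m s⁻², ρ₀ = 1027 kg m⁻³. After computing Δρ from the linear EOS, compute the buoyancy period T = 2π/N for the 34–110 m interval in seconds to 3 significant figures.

1.62 × 10³ s

ΔT = +0.1 K, ΔS = +0.18 psu (deep − shallow).
Δρ/ρ₀ = −αΔT + βΔS = -1.50 × 10⁻⁵ + 1.314 × 10⁻⁴ = 1.164 × 10⁻⁴, so Δρ ≈ 0.1195 kg m⁻³.
N² = (g/ρ₀)·Δρ/Δz = g·(Δρ/ρ₀)/Δz = 9.81 × 1.164 × 10⁻⁴ / 76 = 1.5025 × 10⁻⁵ s⁻².
N = √(1.5025 × 10⁻⁵) = 3.8762 × 10⁻³ rad s⁻¹ → T = 2π/N = 1.6210 × 10³ s ≈ 1.62 × 10³ s.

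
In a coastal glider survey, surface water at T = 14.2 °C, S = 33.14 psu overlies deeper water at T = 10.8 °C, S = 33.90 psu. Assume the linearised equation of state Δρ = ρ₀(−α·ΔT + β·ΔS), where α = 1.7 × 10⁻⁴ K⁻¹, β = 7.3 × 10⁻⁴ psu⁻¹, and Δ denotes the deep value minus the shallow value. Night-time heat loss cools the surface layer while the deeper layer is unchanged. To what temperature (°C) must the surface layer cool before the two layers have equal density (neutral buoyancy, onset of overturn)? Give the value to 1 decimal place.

7.5 °C

Neutral buoyancy requires Δρ = 0, i.e. −α(T_deep − T_surf′) + β(S_deep − S_surf) = 0.
T_surf′ = T_deep − (β/α)·ΔS = 10.8 − (7.3 × 10⁻⁴/1.7 × 10⁻⁴)·(+0.76) = 7.536 °C.
Cooling required: 14.2 − (7.536) = 6.664 °C.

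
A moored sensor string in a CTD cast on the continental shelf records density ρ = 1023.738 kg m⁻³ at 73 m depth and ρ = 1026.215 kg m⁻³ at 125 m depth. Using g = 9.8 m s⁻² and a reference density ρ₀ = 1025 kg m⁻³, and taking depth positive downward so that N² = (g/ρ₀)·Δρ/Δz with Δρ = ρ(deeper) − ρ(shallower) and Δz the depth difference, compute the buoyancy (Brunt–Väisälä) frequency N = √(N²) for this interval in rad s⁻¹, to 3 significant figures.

Δρ = 1026.215 − 1023.738 = 2.477 kg m⁻³ over Δz = 125 − 73 = 52 m.
N² = (9.8/1025) × (2.477/52) = 4.5543 × 10⁻⁴ s⁻².
N = √(4.5543 × 10⁻⁴) = 0.021341 rad s⁻¹ ≈ 0.0213 rad s⁻¹.

0.0213 rad s⁻¹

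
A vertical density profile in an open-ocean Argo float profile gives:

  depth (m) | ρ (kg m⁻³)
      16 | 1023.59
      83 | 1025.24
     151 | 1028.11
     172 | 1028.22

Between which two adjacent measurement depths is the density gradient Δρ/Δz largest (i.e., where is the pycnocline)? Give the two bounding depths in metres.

Compute the density gradient over each adjacent pair:
  16–83 m: Δρ/Δz = 1.65/67 = 0.025 kg m⁻⁴
  83–151 m: Δρ/Δz = 2.87/68 = 0.042 kg m⁻⁴
  151–172 m: Δρ/Δz = 0.11/21 = 5.2 × 10⁻³ kg m⁻⁴
The largest gradient is in the 83–151 m interval — the pycnocline.

83–151 m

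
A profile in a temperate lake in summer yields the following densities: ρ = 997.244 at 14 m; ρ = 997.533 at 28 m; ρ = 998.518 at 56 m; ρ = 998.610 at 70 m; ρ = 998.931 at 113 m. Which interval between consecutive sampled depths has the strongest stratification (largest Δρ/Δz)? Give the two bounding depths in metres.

Compute the density gradient over each adjacent pair:
  14–28 m: Δρ/Δz = 0.289/14 = 0.021 kg m⁻⁴
  28–56 m: Δρ/Δz = 0.985/28 = 0.035 kg m⁻⁴
  56–70 m: Δρ/Δz = 0.092/14 = 6.6 × 10⁻³ kg m⁻⁴
  70–113 m: Δρ/Δz = 0.321/43 = 7.5 × 10⁻³ kg m⁻⁴
The largest gradient is in the 28–56 m interval — the pycnocline.

28–56 m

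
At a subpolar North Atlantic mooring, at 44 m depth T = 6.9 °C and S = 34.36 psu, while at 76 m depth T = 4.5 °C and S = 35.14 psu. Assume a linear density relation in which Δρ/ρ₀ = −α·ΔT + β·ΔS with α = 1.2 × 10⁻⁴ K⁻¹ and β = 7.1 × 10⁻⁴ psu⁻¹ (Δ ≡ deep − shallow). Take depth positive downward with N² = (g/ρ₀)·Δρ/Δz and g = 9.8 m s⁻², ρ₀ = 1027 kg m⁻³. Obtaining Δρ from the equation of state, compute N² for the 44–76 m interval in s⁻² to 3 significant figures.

2.58 × 10⁻⁴ s⁻²

ΔT = -2.4 K, ΔS = +0.78 psu (deep − shallow).
Δρ/ρ₀ = −αΔT + βΔS = 2.88 × 10⁻⁴ + 5.538 × 10⁻⁴ = 8.418 × 10⁻⁴, so Δρ ≈ 0.8645 kg m⁻³.
N² = (g/ρ₀)·Δρ/Δz = g·(Δρ/ρ₀)/Δz = 9.8 × 8.418 × 10⁻⁴ / 32 = 2.5780 × 10⁻⁴ s⁻² ≈ 2.58 × 10⁻⁴ s⁻².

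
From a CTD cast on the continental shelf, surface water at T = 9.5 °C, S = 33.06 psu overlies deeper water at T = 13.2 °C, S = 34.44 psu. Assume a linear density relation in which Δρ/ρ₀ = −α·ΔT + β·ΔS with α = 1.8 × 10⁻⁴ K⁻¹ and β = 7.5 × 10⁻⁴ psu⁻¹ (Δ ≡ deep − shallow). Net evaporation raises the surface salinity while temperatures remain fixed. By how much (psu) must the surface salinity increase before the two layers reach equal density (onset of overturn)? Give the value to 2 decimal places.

0.49 psu

Neutral buoyancy requires −α(T_deep − T_surf) + β(S_deep − S_surf′) = 0.
S_surf′ = S_deep − (α/β)·ΔT = 34.44 − (1.8 × 10⁻⁴/7.5 × 10⁻⁴)·(+3.7) = 33.5520 psu.
Increase required: 33.5520 − 33.06 = 0.4920 psu.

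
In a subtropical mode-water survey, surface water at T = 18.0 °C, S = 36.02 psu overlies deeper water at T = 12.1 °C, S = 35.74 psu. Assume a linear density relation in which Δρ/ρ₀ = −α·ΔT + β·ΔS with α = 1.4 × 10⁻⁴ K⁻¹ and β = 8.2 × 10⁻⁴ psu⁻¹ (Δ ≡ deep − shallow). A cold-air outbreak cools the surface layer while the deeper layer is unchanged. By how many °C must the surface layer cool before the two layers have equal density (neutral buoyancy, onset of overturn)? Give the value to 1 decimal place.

Neutral buoyancy requires Δρ = 0, i.e. −α(T_deep − T_surf′) + β(S_deep − S_surf) = 0.
T_surf′ = T_deep − (β/α)·ΔS = 12.1 − (8.2 × 10⁻⁴/1.4 × 10⁻⁴)·(-0.28) = 13.740 °C.
Cooling required: 18.0 − (13.740) = 4.260 °C.

4.3 °C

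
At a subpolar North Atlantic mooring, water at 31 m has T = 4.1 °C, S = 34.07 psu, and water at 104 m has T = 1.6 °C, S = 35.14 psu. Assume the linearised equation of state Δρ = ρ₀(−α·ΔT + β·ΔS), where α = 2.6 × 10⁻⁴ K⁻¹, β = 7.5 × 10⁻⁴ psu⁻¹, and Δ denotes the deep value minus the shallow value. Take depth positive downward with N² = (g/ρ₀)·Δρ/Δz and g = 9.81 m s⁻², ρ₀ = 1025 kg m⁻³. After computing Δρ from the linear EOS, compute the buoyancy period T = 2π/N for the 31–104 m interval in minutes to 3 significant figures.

7.50 min

ΔT = -2.5 K, ΔS = +1.07 psu (deep − shallow).
Δρ/ρ₀ = −αΔT + βΔS = 6.50 × 10⁻⁴ + 8.025 × 10⁻⁴ = 1.4525 × 10⁻³, so Δρ ≈ 1.489 kg m⁻³.
N² = (g/ρ₀)·Δρ/Δz = g·(Δρ/ρ₀)/Δz = 9.81 × 1.4525 × 10⁻³ / 73 = 1.9519 × 10⁻⁴ s⁻².
N = √(1.9519 × 10⁻⁴) = 0.013971 rad s⁻¹ → T = 2π/N = 449.73 s = 7.4955 min ≈ 7.50 min.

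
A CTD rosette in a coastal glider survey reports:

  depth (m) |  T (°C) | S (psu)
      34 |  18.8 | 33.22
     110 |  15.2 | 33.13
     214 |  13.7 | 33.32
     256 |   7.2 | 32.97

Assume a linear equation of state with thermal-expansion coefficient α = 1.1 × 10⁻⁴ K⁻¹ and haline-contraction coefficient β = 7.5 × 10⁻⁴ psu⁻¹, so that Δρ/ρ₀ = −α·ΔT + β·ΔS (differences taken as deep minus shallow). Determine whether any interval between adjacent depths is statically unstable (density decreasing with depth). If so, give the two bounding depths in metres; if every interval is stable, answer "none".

none

Evaluate Δρ/ρ₀ = −αΔT + βΔS across each adjacent pair:
  34–110 m: −αΔT+βΔS = −(1.1 × 10⁻⁴)(-3.6)+(7.5 × 10⁻⁴)(-0.09) = 3.3 × 10⁻⁴ → stable
  110–214 m: −αΔT+βΔS = −(1.1 × 10⁻⁴)(-1.5)+(7.5 × 10⁻⁴)(+0.19) = 3.1 × 10⁻⁴ → stable
  214–256 m: −αΔT+βΔS = −(1.1 × 10⁻⁴)(-6.5)+(7.5 × 10⁻⁴)(-0.35) = 4.5 × 10⁻⁴ → stable
Every interval has Δρ > 0: the column is stably stratified throughout.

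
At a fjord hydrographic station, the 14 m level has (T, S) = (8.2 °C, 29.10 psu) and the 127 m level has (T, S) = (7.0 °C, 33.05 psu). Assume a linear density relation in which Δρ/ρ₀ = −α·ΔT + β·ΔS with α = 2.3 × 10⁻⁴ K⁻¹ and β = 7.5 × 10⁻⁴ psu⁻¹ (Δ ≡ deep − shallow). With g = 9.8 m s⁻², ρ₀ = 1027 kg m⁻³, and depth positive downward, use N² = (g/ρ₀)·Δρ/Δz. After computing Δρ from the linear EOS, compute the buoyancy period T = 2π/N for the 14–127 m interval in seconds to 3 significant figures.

375 s

ΔT = -1.2 K, ΔS = +3.95 psu (deep − shallow).
Δρ/ρ₀ = −αΔT + βΔS = 2.76 × 10⁻⁴ + 2.9625 × 10⁻³ = 3.2385 × 10⁻³, so Δρ ≈ 3.326 kg m⁻³.
N² = (g/ρ₀)·Δρ/Δz = g·(Δρ/ρ₀)/Δz = 9.8 × 3.2385 × 10⁻³ / 113 = 2.8086 × 10⁻⁴ s⁻².
N = √(2.8086 × 10⁻⁴) = 0.016759 rad s⁻¹ → T = 2π/N = 374.91 s ≈ 375 s.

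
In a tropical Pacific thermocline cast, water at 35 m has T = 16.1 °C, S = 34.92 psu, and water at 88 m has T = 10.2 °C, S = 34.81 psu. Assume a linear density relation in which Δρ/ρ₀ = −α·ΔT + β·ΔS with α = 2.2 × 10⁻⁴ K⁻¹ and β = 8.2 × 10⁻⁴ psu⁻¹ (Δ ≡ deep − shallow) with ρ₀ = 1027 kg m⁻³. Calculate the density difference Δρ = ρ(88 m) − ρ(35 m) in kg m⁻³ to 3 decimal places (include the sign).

+1.240 kg m⁻³

ΔT = -5.9 K, ΔS = -0.11 psu (deep − shallow).
Δρ/ρ₀ = −(2.2 × 10⁻⁴)(-5.9) + (8.2 × 10⁻⁴)(-0.11) = 1.2078 × 10⁻³.
Δρ = 1027 × (1.2078 × 10⁻³) = +1.240 kg m⁻³.
Positive Δρ: denser below, stable.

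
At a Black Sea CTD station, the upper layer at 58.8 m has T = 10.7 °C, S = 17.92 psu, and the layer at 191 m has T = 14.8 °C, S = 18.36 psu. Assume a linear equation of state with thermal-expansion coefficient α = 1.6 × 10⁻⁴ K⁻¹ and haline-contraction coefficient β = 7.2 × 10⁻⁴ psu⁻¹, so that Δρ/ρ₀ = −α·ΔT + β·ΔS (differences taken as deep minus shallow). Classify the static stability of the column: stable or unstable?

ΔT = 14.8 − 10.7 = +4.1 K and ΔS = 18.36 − 17.92 = +0.44 psu (deep − shallow).
−αΔT = -6.56 × 10⁻⁴; βΔS = 3.168 × 10⁻⁴; sum Δρ/ρ₀ = -3.392 × 10⁻⁴.
Δρ/ρ₀ < 0, so Δρ < 0: deeper water is lighter → statically unstable; the column would overturn.

unstable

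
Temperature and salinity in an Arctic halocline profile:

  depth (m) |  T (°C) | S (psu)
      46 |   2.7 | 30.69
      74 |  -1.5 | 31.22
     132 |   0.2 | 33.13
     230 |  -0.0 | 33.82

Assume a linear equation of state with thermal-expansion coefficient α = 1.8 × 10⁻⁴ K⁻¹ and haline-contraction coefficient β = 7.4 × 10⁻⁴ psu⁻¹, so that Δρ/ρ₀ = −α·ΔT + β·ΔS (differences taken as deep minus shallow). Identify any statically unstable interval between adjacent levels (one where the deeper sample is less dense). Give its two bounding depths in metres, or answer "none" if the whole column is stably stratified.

Evaluate Δρ/ρ₀ = −αΔT + βΔS across each adjacent pair:
  46–74 m: −αΔT+βΔS = −(1.8 × 10⁻⁴)(-4.2)+(7.4 × 10⁻⁴)(+0.53) = 1.1 × 10⁻³ → stable
  74–132 m: −αΔT+βΔS = −(1.8 × 10⁻⁴)(+1.7)+(7.4 × 10⁻⁴)(+1.91) = 1.1 × 10⁻³ → stable
  132–230 m: −αΔT+βΔS = −(1.8 × 10⁻⁴)(-0.2)+(7.4 × 10⁻⁴)(+0.69) = 5.5 × 10⁻⁴ → stable
Every interval has Δρ > 0: the column is stably stratified throughout.

none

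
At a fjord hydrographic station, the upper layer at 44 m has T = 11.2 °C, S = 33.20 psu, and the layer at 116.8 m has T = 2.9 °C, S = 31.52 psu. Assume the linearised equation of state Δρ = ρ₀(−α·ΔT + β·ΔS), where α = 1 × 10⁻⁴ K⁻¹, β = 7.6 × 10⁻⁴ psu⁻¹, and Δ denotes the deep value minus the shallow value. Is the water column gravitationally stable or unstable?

unstable

ΔT = 2.9 − 11.2 = -8.3 K and ΔS = 31.52 − 33.20 = -1.68 psu (deep − shallow).
−αΔT = 8.30 × 10⁻⁴; βΔS = -1.2768 × 10⁻³; sum Δρ/ρ₀ = -4.468 × 10⁻⁴.
Δρ/ρ₀ < 0, so Δρ < 0: deeper water is lighter → statically unstable; the column would overturn.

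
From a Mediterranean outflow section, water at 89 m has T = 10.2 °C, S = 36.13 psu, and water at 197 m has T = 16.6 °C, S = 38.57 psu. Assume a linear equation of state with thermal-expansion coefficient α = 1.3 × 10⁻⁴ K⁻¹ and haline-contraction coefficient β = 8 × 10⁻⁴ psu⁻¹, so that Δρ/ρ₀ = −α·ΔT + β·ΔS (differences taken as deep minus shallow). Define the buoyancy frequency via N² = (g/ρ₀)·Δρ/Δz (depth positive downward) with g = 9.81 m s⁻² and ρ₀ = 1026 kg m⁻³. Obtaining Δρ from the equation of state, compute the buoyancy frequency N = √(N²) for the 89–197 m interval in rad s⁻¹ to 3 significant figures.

0.0101 rad s⁻¹

ΔT = +6.4 K, ΔS = +2.44 psu (deep − shallow).
Δρ/ρ₀ = −αΔT + βΔS = -8.32 × 10⁻⁴ + 1.952 × 10⁻³ = 1.12 × 10⁻³, so Δρ ≈ 1.149 kg m⁻³.
N² = (g/ρ₀)·Δρ/Δz = g·(Δρ/ρ₀)/Δz = 9.81 × 1.12 × 10⁻³ / 108 = 1.0173 × 10⁻⁴ s⁻².
N = √(1.0173 × 10⁻⁴) = 0.010086 rad s⁻¹ ≈ 0.0101 rad s⁻¹.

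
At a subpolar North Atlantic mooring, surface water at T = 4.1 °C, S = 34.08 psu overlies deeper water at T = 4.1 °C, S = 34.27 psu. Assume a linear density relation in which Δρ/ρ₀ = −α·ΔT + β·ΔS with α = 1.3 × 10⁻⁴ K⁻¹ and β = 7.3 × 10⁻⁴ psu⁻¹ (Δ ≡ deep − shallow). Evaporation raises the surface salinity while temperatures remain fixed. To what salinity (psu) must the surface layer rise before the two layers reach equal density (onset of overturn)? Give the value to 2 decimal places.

Neutral buoyancy requires −α(T_deep − T_surf) + β(S_deep − S_surf′) = 0.
S_surf′ = S_deep − (α/β)·ΔT = 34.27 − (1.3 × 10⁻⁴/7.3 × 10⁻⁴)·(+0.0) = 34.2700 psu.
Increase required: 34.2700 − 34.08 = 0.1900 psu.

34.27 psu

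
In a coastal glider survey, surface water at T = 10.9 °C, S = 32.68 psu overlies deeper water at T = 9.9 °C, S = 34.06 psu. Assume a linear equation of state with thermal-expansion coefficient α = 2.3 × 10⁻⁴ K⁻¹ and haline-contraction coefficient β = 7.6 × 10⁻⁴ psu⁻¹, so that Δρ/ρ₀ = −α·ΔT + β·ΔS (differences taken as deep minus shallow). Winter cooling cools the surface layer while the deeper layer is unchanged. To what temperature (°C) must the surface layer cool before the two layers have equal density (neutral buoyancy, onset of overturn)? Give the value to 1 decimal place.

5.3 °C

Neutral buoyancy requires Δρ = 0, i.e. −α(T_deep − T_surf′) + β(S_deep − S_surf) = 0.
T_surf′ = T_deep − (β/α)·ΔS = 9.9 − (7.6 × 10⁻⁴/2.3 × 10⁻⁴)·(+1.38) = 5.340 °C.
Cooling required: 10.9 − (5.340) = 5.560 °C.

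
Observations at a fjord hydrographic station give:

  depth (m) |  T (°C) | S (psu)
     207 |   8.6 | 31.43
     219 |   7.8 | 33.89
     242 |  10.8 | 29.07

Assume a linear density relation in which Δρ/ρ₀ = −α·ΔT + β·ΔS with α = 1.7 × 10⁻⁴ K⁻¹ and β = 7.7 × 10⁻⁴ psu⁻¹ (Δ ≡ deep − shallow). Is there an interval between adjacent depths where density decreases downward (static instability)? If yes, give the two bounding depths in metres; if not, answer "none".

Evaluate Δρ/ρ₀ = −αΔT + βΔS across each adjacent pair:
  207–219 m: −αΔT+βΔS = −(1.7 × 10⁻⁴)(-0.8)+(7.7 × 10⁻⁴)(+2.46) = 2.0 × 10⁻³ → stable
  219–242 m: −αΔT+βΔS = −(1.7 × 10⁻⁴)(+3.0)+(7.7 × 10⁻⁴)(-4.82) = -4.2 × 10⁻³ → UNSTABLE
The 219–242 m interval has Δρ < 0: lighter water underlies denser water.

219–242 m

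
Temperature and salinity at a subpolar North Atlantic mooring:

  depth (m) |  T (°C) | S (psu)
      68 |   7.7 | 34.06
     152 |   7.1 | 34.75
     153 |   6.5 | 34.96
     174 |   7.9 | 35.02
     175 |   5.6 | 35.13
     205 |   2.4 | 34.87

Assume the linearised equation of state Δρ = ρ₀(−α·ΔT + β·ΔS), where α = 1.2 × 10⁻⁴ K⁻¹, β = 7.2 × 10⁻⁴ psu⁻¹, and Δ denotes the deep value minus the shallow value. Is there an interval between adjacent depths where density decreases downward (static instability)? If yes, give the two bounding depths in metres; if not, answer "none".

Evaluate Δρ/ρ₀ = −αΔT + βΔS across each adjacent pair:
  68–152 m: −αΔT+βΔS = −(1.2 × 10⁻⁴)(-0.6)+(7.2 × 10⁻⁴)(+0.69) = 5.7 × 10⁻⁴ → stable
  152–153 m: −αΔT+βΔS = −(1.2 × 10⁻⁴)(-0.6)+(7.2 × 10⁻⁴)(+0.21) = 2.2 × 10⁻⁴ → stable
  153–174 m: −αΔT+βΔS = −(1.2 × 10⁻⁴)(+1.4)+(7.2 × 10⁻⁴)(+0.06) = -1.2 × 10⁻⁴ → UNSTABLE
  174–175 m: −αΔT+βΔS = −(1.2 × 10⁻⁴)(-2.3)+(7.2 × 10⁻⁴)(+0.11) = 3.6 × 10⁻⁴ → stable
  175–205 m: −αΔT+βΔS = −(1.2 × 10⁻⁴)(-3.2)+(7.2 × 10⁻⁴)(-0.26) = 2.0 × 10⁻⁴ → stable
The 153–174 m interval has Δρ < 0: lighter water underlies denser water.

153–174 m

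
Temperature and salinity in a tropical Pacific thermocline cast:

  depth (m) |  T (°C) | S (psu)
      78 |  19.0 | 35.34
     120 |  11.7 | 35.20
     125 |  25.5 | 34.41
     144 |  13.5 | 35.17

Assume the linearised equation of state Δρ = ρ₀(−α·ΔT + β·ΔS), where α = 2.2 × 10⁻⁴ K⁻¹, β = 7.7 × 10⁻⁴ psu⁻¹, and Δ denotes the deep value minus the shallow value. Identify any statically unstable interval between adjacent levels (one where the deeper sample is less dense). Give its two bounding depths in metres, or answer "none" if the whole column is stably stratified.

120–125 m

Evaluate Δρ/ρ₀ = −αΔT + βΔS across each adjacent pair:
  78–120 m: −αΔT+βΔS = −(2.2 × 10⁻⁴)(-7.3)+(7.7 × 10⁻⁴)(-0.14) = 1.5 × 10⁻³ → stable
  120–125 m: −αΔT+βΔS = −(2.2 × 10⁻⁴)(+13.8)+(7.7 × 10⁻⁴)(-0.79) = -3.6 × 10⁻³ → UNSTABLE
  125–144 m: −αΔT+βΔS = −(2.2 × 10⁻⁴)(-12.0)+(7.7 × 10⁻⁴)(+0.76) = 3.2 × 10⁻³ → stable
The 120–125 m interval has Δρ < 0: lighter water underlies denser water.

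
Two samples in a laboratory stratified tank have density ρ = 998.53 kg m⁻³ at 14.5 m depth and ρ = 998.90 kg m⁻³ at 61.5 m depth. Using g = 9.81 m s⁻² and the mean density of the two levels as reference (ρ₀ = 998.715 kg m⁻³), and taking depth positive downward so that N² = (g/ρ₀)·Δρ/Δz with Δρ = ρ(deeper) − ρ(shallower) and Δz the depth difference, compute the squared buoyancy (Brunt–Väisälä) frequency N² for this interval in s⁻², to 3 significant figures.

Δρ = 998.90 − 998.53 = 0.37 kg m⁻³ over Δz = 61.5 − 14.5 = 47 m.
N² = (9.81/998.715) × (0.37/47) = 7.7327 × 10⁻⁵ s⁻² ≈ 7.73 × 10⁻⁵ s⁻².
A positive N² confirms static stability across the interval.

7.73 × 10⁻⁵ s⁻²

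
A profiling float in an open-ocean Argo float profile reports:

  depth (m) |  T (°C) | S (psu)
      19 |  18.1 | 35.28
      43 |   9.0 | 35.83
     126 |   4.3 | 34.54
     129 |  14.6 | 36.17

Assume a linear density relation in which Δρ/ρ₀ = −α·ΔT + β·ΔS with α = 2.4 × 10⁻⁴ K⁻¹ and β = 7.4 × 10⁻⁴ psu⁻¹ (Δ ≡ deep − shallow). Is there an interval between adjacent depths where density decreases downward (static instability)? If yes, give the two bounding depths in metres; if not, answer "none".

Evaluate Δρ/ρ₀ = −αΔT + βΔS across each adjacent pair:
  19–43 m: −αΔT+βΔS = −(2.4 × 10⁻⁴)(-9.1)+(7.4 × 10⁻⁴)(+0.55) = 2.6 × 10⁻³ → stable
  43–126 m: −αΔT+βΔS = −(2.4 × 10⁻⁴)(-4.7)+(7.4 × 10⁻⁴)(-1.29) = 1.7 × 10⁻⁴ → stable
  126–129 m: −αΔT+βΔS = −(2.4 × 10⁻⁴)(+10.3)+(7.4 × 10⁻⁴)(+1.63) = -1.3 × 10⁻³ → UNSTABLE
The 126–129 m interval has Δρ < 0: lighter water underlies denser water.

126–129 m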